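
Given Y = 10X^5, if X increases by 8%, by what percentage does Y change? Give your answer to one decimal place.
46.9%

For Y = 10X^5:
If X → X(1 + 0.08)
Then Y → Y · (1 + 0.08)^5
     ≈ Y · 1.4693

Percentage change = ((1 + 0.08)^5 − 1) × 100% ≈ 46.9%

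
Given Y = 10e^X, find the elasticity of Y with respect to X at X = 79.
Elasticity = 79

Elasticity = (dY/dX) · (X/Y)

dY/dX = 10·e^X
At X = 79: dY/dX = 10·e^79, Y = 10·e^79

Elasticity = (10·e^79) · (79 / (10·e^79)) = 79

Interpretation: for a small percentage change in X, the percentage change in Y is approximately 79.00 times as large.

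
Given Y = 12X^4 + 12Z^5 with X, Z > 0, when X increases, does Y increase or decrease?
Y increases

Taking the partial derivative:
∂Y/∂X = 48X^3

∂Y/∂X = 48X^3 > 0 (assuming positive values)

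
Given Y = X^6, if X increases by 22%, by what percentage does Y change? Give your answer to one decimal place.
229.7%

For Y = X^6:
If X → X(1 + 0.22)
Then Y → Y · (1 + 0.22)^6
     ≈ Y · 3.2973

Percentage change = ((1 + 0.22)^6 − 1) × 100% ≈ 229.7%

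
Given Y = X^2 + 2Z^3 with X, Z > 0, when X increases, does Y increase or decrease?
Y increases

Taking the partial derivative:
∂Y/∂X = 2X

∂Y/∂X = 2X > 0 (assuming positive values)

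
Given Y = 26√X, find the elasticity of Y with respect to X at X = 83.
Elasticity = 1/2

Elasticity = (dY/dX) · (X/Y)

dY/dX = 13/√X
At X = 83: dY/dX = 13·√83/83, Y = 26·√83

Elasticity = (13·√83/83) · (83 / (26·√83)) = 1/2

Interpretation: for a small percentage change in X, the percentage change in Y is approximately 0.50 times as large.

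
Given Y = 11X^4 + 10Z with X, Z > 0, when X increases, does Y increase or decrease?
Y increases

Taking the partial derivative:
∂Y/∂X = 44X^3

∂Y/∂X = 44X^3 > 0 (assuming positive values)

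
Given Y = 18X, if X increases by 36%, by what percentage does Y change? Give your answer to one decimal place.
36.0%

For Y = 18X:
If X → X(1 + 0.36)
Then Y → Y · (1 + 0.36)^1
     = Y · 1.3600

Percentage change = ((1 + 0.36)^1 − 1) × 100% = 36.0%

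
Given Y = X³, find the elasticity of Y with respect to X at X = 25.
Elasticity = 3

Elasticity = (dY/dX) · (X/Y)

dY/dX = 3·X²
At X = 25: dY/dX = 1875, Y = 15625

Elasticity = 1875 · (25 / 15625) = 3

Interpretation: for a small percentage change in X, the percentage change in Y is approximately 3.00 times as large.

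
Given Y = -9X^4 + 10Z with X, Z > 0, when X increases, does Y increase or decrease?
Y decreases

Taking the partial derivative:
∂Y/∂X = -36X^3

∂Y/∂X = -36X^3 < 0 (assuming positive values)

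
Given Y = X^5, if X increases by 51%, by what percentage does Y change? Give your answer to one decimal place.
685.0%

For Y = X^5:
If X → X(1 + 0.51)
Then Y → Y · (1 + 0.51)^5
     ≈ Y · 7.8503

Percentage change = ((1 + 0.51)^5 − 1) × 100% ≈ 685.0%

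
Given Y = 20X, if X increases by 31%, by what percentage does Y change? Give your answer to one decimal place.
31.0%

For Y = 20X:
If X → X(1 + 0.31)
Then Y → Y · (1 + 0.31)^1
     = Y · 1.3100

Percentage change = ((1 + 0.31)^1 − 1) × 100% = 31.0%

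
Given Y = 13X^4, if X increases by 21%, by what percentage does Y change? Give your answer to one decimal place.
114.4%

For Y = 13X^4:
If X → X(1 + 0.21)
Then Y → Y · (1 + 0.21)^4
     ≈ Y · 2.1436

Percentage change = ((1 + 0.21)^4 − 1) × 100% ≈ 114.4%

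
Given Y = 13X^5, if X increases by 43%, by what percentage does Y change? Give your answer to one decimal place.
498.0%

For Y = 13X^5:
If X → X(1 + 0.43)
Then Y → Y · (1 + 0.43)^5
     ≈ Y · 5.9797

Percentage change = ((1 + 0.43)^5 − 1) × 100% ≈ 498.0%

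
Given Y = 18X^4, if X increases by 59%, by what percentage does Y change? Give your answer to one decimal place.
539.1%

For Y = 18X^4:
If X → X(1 + 0.59)
Then Y → Y · (1 + 0.59)^4
     ≈ Y · 6.3913

Percentage change = ((1 + 0.59)^4 − 1) × 100% ≈ 539.1%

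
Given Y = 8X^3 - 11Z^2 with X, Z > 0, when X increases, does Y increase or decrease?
Y increases

Taking the partial derivative:
∂Y/∂X = 24X^2

∂Y/∂X = 24X^2 > 0 (assuming positive values)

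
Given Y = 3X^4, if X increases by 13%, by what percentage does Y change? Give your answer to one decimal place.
63.0%

For Y = 3X^4:
If X → X(1 + 0.13)
Then Y → Y · (1 + 0.13)^4
     ≈ Y · 1.6305

Percentage change = ((1 + 0.13)^4 − 1) × 100% ≈ 63.0%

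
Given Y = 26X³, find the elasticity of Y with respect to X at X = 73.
Elasticity = 3

Elasticity = (dY/dX) · (X/Y)

dY/dX = 78·X²
At X = 73: dY/dX = 415662, Y = 10114442

Elasticity = 415662 · (73 / 10114442) = 3

Interpretation: for a small percentage change in X, the percentage change in Y is approximately 3.00 times as large.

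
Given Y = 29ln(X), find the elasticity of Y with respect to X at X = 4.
Elasticity = 1/ln(4) ≈ 0.7213

Elasticity = (dY/dX) · (X/Y)

dY/dX = 29/X
At X = 4: dY/dX = 29/4, Y = 29·ln(4)

Elasticity = (29/4) · (4 / (29·ln(4))) = 1/ln(4) ≈ 0.7213

Interpretation: for a small percentage change in X, the percentage change in Y is approximately 0.72 times as large.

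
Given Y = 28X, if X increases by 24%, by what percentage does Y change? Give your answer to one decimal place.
24.0%

For Y = 28X:
If X → X(1 + 0.24)
Then Y → Y · (1 + 0.24)^1
     = Y · 1.2400

Percentage change = ((1 + 0.24)^1 − 1) × 100% = 24.0%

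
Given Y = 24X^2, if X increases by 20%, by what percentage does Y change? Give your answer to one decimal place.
44.0%

For Y = 24X^2:
If X → X(1 + 0.2)
Then Y → Y · (1 + 0.2)^2
     = Y · 1.4400

Percentage change = ((1 + 0.2)^2 − 1) × 100% = 44.0%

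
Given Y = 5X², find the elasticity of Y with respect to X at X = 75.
Elasticity = 2

Elasticity = (dY/dX) · (X/Y)

dY/dX = 10·X
At X = 75: dY/dX = 750, Y = 28125

Elasticity = 750 · (75 / 28125) = 2

Interpretation: for a small percentage change in X, the percentage change in Y is approximately 2.00 times as large.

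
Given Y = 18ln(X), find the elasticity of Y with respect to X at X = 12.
Elasticity = 1/ln(12) ≈ 0.4024

Elasticity = (dY/dX) · (X/Y)

dY/dX = 18/X
At X = 12: dY/dX = 3/2, Y = 18·ln(12)

Elasticity = (3/2) · (12 / (18·ln(12))) = 1/ln(12) ≈ 0.4024

Interpretation: for a small percentage change in X, the percentage change in Y is approximately 0.40 times as large.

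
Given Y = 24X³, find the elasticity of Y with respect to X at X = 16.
Elasticity = 3

Elasticity = (dY/dX) · (X/Y)

dY/dX = 72·X²
At X = 16: dY/dX = 18432, Y = 98304

Elasticity = 18432 · (16 / 98304) = 3

Interpretation: for a small percentage change in X, the percentage change in Y is approximately 3.00 times as large.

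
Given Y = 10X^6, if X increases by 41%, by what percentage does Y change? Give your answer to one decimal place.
685.8%

For Y = 10X^6:
If X → X(1 + 0.41)
Then Y → Y · (1 + 0.41)^6
     ≈ Y · 7.8580

Percentage change = ((1 + 0.41)^6 − 1) × 100% ≈ 685.8%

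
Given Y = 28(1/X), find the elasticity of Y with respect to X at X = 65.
Elasticity = -1

Elasticity = (dY/dX) · (X/Y)

dY/dX = -28/X²
At X = 65: dY/dX = -28/4225, Y = 28/65

Elasticity = (-28/4225) · (65 / (28/65)) = -1

Interpretation: for a small percentage change in X, the percentage change in Y is approximately -1.00 times as large.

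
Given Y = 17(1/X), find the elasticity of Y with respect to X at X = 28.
Elasticity = -1

Elasticity = (dY/dX) · (X/Y)

dY/dX = -17/X²
At X = 28: dY/dX = -17/784, Y = 17/28

Elasticity = (-17/784) · (28 / (17/28)) = -1

Interpretation: for a small percentage change in X, the percentage change in Y is approximately -1.00 times as large.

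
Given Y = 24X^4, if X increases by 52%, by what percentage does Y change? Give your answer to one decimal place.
433.8%

For Y = 24X^4:
If X → X(1 + 0.52)
Then Y → Y · (1 + 0.52)^4
     ≈ Y · 5.3379

Percentage change = ((1 + 0.52)^4 − 1) × 100% ≈ 433.8%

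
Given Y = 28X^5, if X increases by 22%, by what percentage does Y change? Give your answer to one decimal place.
170.3%

For Y = 28X^5:
If X → X(1 + 0.22)
Then Y → Y · (1 + 0.22)^5
     ≈ Y · 2.7027

Percentage change = ((1 + 0.22)^5 − 1) × 100% ≈ 170.3%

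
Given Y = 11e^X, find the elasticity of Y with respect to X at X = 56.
Elasticity = 56

Elasticity = (dY/dX) · (X/Y)

dY/dX = 11·e^X
At X = 56: dY/dX = 11·e^56, Y = 11·e^56

Elasticity = (11·e^56) · (56 / (11·e^56)) = 56

Interpretation: for a small percentage change in X, the percentage change in Y is approximately 56.00 times as large.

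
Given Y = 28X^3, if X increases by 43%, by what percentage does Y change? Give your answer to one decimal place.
192.4%

For Y = 28X^3:
If X → X(1 + 0.43)
Then Y → Y · (1 + 0.43)^3
     ≈ Y · 2.9242

Percentage change = ((1 + 0.43)^3 − 1) × 100% ≈ 192.4%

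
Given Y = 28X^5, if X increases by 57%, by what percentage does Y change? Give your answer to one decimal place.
853.9%

For Y = 28X^5:
If X → X(1 + 0.57)
Then Y → Y · (1 + 0.57)^5
     ≈ Y · 9.5389

Percentage change = ((1 + 0.57)^5 − 1) × 100% ≈ 853.9%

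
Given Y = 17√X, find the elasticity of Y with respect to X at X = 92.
Elasticity = 1/2

Elasticity = (dY/dX) · (X/Y)

dY/dX = 17/(2·√X)
At X = 92: dY/dX = 17·√23/92, Y = 34·√23

Elasticity = (17·√23/92) · (92 / (34·√23)) = 1/2

Interpretation: for a small percentage change in X, the percentage change in Y is approximately 0.50 times as large.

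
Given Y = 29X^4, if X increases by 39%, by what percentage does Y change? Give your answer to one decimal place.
273.3%

For Y = 29X^4:
If X → X(1 + 0.39)
Then Y → Y · (1 + 0.39)^4
     ≈ Y · 3.7330

Percentage change = ((1 + 0.39)^4 − 1) × 100% ≈ 273.3%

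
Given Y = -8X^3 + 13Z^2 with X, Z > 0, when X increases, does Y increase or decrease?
Y decreases

Taking the partial derivative:
∂Y/∂X = -24X^2

∂Y/∂X = -24X^2 < 0 (assuming positive values)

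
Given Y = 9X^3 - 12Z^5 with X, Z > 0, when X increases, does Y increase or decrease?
Y increases

Taking the partial derivative:
∂Y/∂X = 27X^2

∂Y/∂X = 27X^2 > 0 (assuming positive values)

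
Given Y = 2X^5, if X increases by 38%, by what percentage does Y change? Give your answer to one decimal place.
400.5%

For Y = 2X^5:
If X → X(1 + 0.38)
Then Y → Y · (1 + 0.38)^5
     ≈ Y · 5.0049

Percentage change = ((1 + 0.38)^5 − 1) × 100% ≈ 400.5%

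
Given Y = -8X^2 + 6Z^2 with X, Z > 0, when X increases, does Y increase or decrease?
Y decreases

Taking the partial derivative:
∂Y/∂X = -16X

∂Y/∂X = -16X < 0 (assuming positive values)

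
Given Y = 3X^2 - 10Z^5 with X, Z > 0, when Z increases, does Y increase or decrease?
Y decreases

Taking the partial derivative:
∂Y/∂Z = -50Z^4

∂Y/∂Z = -50Z^4 < 0 (assuming positive values)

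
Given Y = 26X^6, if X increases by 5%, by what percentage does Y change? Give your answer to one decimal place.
34.0%

For Y = 26X^6:
If X → X(1 + 0.05)
Then Y → Y · (1 + 0.05)^6
     ≈ Y · 1.3401

Percentage change = ((1 + 0.05)^6 − 1) × 100% ≈ 34.0%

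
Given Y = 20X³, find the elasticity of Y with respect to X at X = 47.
Elasticity = 3

Elasticity = (dY/dX) · (X/Y)

dY/dX = 60·X²
At X = 47: dY/dX = 132540, Y = 2076460

Elasticity = 132540 · (47 / 2076460) = 3

Interpretation: for a small percentage change in X, the percentage change in Y is approximately 3.00 times as large.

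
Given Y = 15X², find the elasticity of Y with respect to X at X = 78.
Elasticity = 2

Elasticity = (dY/dX) · (X/Y)

dY/dX = 30·X
At X = 78: dY/dX = 2340, Y = 91260

Elasticity = 2340 · (78 / 91260) = 2

Interpretation: for a small percentage change in X, the percentage change in Y is approximately 2.00 times as large.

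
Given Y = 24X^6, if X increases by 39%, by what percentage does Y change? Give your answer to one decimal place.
621.3%

For Y = 24X^6:
If X → X(1 + 0.39)
Then Y → Y · (1 + 0.39)^6
     ≈ Y · 7.2125

Percentage change = ((1 + 0.39)^6 − 1) × 100% ≈ 621.3%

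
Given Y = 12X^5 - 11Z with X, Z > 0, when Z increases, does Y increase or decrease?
Y decreases

Taking the partial derivative:
∂Y/∂Z = -11

∂Y/∂Z = -11 < 0 (assuming positive values)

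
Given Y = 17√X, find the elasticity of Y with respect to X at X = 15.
Elasticity = 1/2

Elasticity = (dY/dX) · (X/Y)

dY/dX = 17/(2·√X)
At X = 15: dY/dX = 17·√15/30, Y = 17·√15

Elasticity = (17·√15/30) · (15 / (17·√15)) = 1/2

Interpretation: for a small percentage change in X, the percentage change in Y is approximately 0.50 times as large.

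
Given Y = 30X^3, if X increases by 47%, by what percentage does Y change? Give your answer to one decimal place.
217.7%

For Y = 30X^3:
If X → X(1 + 0.47)
Then Y → Y · (1 + 0.47)^3
     ≈ Y · 3.1765

Percentage change = ((1 + 0.47)^3 − 1) × 100% ≈ 217.7%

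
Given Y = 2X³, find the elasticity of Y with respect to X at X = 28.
Elasticity = 3

Elasticity = (dY/dX) · (X/Y)

dY/dX = 6·X²
At X = 28: dY/dX = 4704, Y = 43904

Elasticity = 4704 · (28 / 43904) = 3

Interpretation: for a small percentage change in X, the percentage change in Y is approximately 3.00 times as large.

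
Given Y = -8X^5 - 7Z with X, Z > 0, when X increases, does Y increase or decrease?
Y decreases

Taking the partial derivative:
∂Y/∂X = -40X^4

∂Y/∂X = -40X^4 < 0 (assuming positive values)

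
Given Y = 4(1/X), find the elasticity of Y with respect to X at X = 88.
Elasticity = -1

Elasticity = (dY/dX) · (X/Y)

dY/dX = -4/X²
At X = 88: dY/dX = -1/1936, Y = 1/22

Elasticity = (-1/1936) · (88 / (1/22)) = -1

Interpretation: for a small percentage change in X, the percentage change in Y is approximately -1.00 times as large.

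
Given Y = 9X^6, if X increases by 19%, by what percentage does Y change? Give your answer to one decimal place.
184.0%

For Y = 9X^6:
If X → X(1 + 0.19)
Then Y → Y · (1 + 0.19)^6
     ≈ Y · 2.8398

Percentage change = ((1 + 0.19)^6 − 1) × 100% ≈ 184.0%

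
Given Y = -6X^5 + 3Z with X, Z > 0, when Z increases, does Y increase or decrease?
Y increases

Taking the partial derivative:
∂Y/∂Z = 3

∂Y/∂Z = 3 > 0 (assuming positive values)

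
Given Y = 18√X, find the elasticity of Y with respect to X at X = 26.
Elasticity = 1/2

Elasticity = (dY/dX) · (X/Y)

dY/dX = 9/√X
At X = 26: dY/dX = 9·√26/26, Y = 18·√26

Elasticity = (9·√26/26) · (26 / (18·√26)) = 1/2

Interpretation: for a small percentage change in X, the percentage change in Y is approximately 0.50 times as large.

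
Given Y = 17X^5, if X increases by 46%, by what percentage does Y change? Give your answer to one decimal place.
563.4%

For Y = 17X^5:
If X → X(1 + 0.46)
Then Y → Y · (1 + 0.46)^5
     ≈ Y · 6.6338

Percentage change = ((1 + 0.46)^5 − 1) × 100% ≈ 563.4%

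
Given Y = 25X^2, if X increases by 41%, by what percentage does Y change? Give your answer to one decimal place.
98.8%

For Y = 25X^2:
If X → X(1 + 0.41)
Then Y → Y · (1 + 0.41)^2
     = Y · 1.9881

Percentage change = ((1 + 0.41)^2 − 1) × 100% ≈ 98.8%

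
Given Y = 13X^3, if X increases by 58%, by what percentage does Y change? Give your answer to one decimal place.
294.4%

For Y = 13X^3:
If X → X(1 + 0.58)
Then Y → Y · (1 + 0.58)^3
     ≈ Y · 3.9443

Percentage change = ((1 + 0.58)^3 − 1) × 100% ≈ 294.4%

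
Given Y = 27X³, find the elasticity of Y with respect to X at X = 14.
Elasticity = 3

Elasticity = (dY/dX) · (X/Y)

dY/dX = 81·X²
At X = 14: dY/dX = 15876, Y = 74088

Elasticity = 15876 · (14 / 74088) = 3

Interpretation: for a small percentage change in X, the percentage change in Y is approximately 3.00 times as large.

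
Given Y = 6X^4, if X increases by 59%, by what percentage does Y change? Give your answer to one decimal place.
539.1%

For Y = 6X^4:
If X → X(1 + 0.59)
Then Y → Y · (1 + 0.59)^4
     ≈ Y · 6.3913

Percentage change = ((1 + 0.59)^4 − 1) × 100% ≈ 539.1%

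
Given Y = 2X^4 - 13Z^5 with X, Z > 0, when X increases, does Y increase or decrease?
Y increases

Taking the partial derivative:
∂Y/∂X = 8X^3

∂Y/∂X = 8X^3 > 0 (assuming positive values)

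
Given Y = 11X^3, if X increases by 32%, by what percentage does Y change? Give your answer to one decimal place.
130.0%

For Y = 11X^3:
If X → X(1 + 0.32)
Then Y → Y · (1 + 0.32)^3
     ≈ Y · 2.3000

Percentage change = ((1 + 0.32)^3 − 1) × 100% ≈ 130.0%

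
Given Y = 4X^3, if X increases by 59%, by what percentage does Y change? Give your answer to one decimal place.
302.0%

For Y = 4X^3:
If X → X(1 + 0.59)
Then Y → Y · (1 + 0.59)^3
     ≈ Y · 4.0197

Percentage change = ((1 + 0.59)^3 − 1) × 100% ≈ 302.0%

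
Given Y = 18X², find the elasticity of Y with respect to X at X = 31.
Elasticity = 2

Elasticity = (dY/dX) · (X/Y)

dY/dX = 36·X
At X = 31: dY/dX = 1116, Y = 17298

Elasticity = 1116 · (31 / 17298) = 2

Interpretation: for a small percentage change in X, the percentage change in Y is approximately 2.00 times as large.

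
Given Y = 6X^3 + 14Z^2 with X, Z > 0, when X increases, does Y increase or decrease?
Y increases

Taking the partial derivative:
∂Y/∂X = 18X^2

∂Y/∂X = 18X^2 > 0 (assuming positive values)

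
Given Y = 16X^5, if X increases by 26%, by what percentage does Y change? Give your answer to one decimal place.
217.6%

For Y = 16X^5:
If X → X(1 + 0.26)
Then Y → Y · (1 + 0.26)^5
     ≈ Y · 3.1758

Percentage change = ((1 + 0.26)^5 − 1) × 100% ≈ 217.6%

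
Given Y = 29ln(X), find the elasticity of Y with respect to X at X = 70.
Elasticity = 1/ln(70) ≈ 0.2354

Elasticity = (dY/dX) · (X/Y)

dY/dX = 29/X
At X = 70: dY/dX = 29/70, Y = 29·ln(70)

Elasticity = (29/70) · (70 / (29·ln(70))) = 1/ln(70) ≈ 0.2354

Interpretation: for a small percentage change in X, the percentage change in Y is approximately 0.24 times as large.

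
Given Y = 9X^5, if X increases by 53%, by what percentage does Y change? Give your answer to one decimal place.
738.4%

For Y = 9X^5:
If X → X(1 + 0.53)
Then Y → Y · (1 + 0.53)^5
     ≈ Y · 8.3841

Percentage change = ((1 + 0.53)^5 − 1) × 100% ≈ 738.4%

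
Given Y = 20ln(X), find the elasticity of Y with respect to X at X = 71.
Elasticity = 1/ln(71) ≈ 0.2346

Elasticity = (dY/dX) · (X/Y)

dY/dX = 20/X
At X = 71: dY/dX = 20/71, Y = 20·ln(71)

Elasticity = (20/71) · (71 / (20·ln(71))) = 1/ln(71) ≈ 0.2346

Interpretation: for a small percentage change in X, the percentage change in Y is approximately 0.23 times as large.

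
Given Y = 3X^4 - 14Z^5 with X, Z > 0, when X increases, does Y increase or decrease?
Y increases

Taking the partial derivative:
∂Y/∂X = 12X^3

∂Y/∂X = 12X^3 > 0 (assuming positive values)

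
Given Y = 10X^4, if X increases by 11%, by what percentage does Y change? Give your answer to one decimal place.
51.8%

For Y = 10X^4:
If X → X(1 + 0.11)
Then Y → Y · (1 + 0.11)^4
     ≈ Y · 1.5181

Percentage change = ((1 + 0.11)^4 − 1) × 100% ≈ 51.8%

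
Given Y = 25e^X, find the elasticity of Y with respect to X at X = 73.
Elasticity = 73

Elasticity = (dY/dX) · (X/Y)

dY/dX = 25·e^X
At X = 73: dY/dX = 25·e^73, Y = 25·e^73

Elasticity = (25·e^73) · (73 / (25·e^73)) = 73

Interpretation: for a small percentage change in X, the percentage change in Y is approximately 73.00 times as large.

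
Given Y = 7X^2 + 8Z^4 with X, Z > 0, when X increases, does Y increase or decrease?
Y increases

Taking the partial derivative:
∂Y/∂X = 14X

∂Y/∂X = 14X > 0 (assuming positive values)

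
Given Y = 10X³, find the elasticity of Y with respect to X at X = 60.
Elasticity = 3

Elasticity = (dY/dX) · (X/Y)

dY/dX = 30·X²
At X = 60: dY/dX = 108000, Y = 2160000

Elasticity = 108000 · (60 / 2160000) = 3

Interpretation: for a small percentage change in X, the percentage change in Y is approximately 3.00 times as large.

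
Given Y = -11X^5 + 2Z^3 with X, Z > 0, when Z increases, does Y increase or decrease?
Y increases

Taking the partial derivative:
∂Y/∂Z = 6Z^2

∂Y/∂Z = 6Z^2 > 0 (assuming positive values)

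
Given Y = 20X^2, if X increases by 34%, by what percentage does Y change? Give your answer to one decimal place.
79.6%

For Y = 20X^2:
If X → X(1 + 0.34)
Then Y → Y · (1 + 0.34)^2
     = Y · 1.7956

Percentage change = ((1 + 0.34)^2 − 1) × 100% ≈ 79.6%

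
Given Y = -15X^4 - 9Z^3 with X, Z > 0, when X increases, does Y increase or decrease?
Y decreases

Taking the partial derivative:
∂Y/∂X = -60X^3

∂Y/∂X = -60X^3 < 0 (assuming positive values)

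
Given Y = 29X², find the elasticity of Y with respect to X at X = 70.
Elasticity = 2

Elasticity = (dY/dX) · (X/Y)

dY/dX = 58·X
At X = 70: dY/dX = 4060, Y = 142100

Elasticity = 4060 · (70 / 142100) = 2

Interpretation: for a small percentage change in X, the percentage change in Y is approximately 2.00 times as large.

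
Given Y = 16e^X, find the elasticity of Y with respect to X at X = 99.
Elasticity = 99

Elasticity = (dY/dX) · (X/Y)

dY/dX = 16·e^X
At X = 99: dY/dX = 16·e^99, Y = 16·e^99

Elasticity = (16·e^99) · (99 / (16·e^99)) = 99

Interpretation: for a small percentage change in X, the percentage change in Y is approximately 99.00 times as large.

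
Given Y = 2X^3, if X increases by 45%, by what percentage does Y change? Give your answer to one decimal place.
204.9%

For Y = 2X^3:
If X → X(1 + 0.45)
Then Y → Y · (1 + 0.45)^3
     ≈ Y · 3.0486

Percentage change = ((1 + 0.45)^3 − 1) × 100% ≈ 204.9%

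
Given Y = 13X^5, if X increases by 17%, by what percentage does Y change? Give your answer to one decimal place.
119.2%

For Y = 13X^5:
If X → X(1 + 0.17)
Then Y → Y · (1 + 0.17)^5
     ≈ Y · 2.1924

Percentage change = ((1 + 0.17)^5 − 1) × 100% ≈ 119.2%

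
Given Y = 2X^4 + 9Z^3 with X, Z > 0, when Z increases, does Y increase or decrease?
Y increases

Taking the partial derivative:
∂Y/∂Z = 27Z^2

∂Y/∂Z = 27Z^2 > 0 (assuming positive values)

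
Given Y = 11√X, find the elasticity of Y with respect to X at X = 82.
Elasticity = 1/2

Elasticity = (dY/dX) · (X/Y)

dY/dX = 11/(2·√X)
At X = 82: dY/dX = 11·√82/164, Y = 11·√82

Elasticity = (11·√82/164) · (82 / (11·√82)) = 1/2

Interpretation: for a small percentage change in X, the percentage change in Y is approximately 0.50 times as large.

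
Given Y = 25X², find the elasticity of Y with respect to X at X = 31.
Elasticity = 2

Elasticity = (dY/dX) · (X/Y)

dY/dX = 50·X
At X = 31: dY/dX = 1550, Y = 24025

Elasticity = 1550 · (31 / 24025) = 2

Interpretation: for a small percentage change in X, the percentage change in Y is approximately 2.00 times as large.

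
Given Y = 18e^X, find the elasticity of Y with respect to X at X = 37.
Elasticity = 37

Elasticity = (dY/dX) · (X/Y)

dY/dX = 18·e^X
At X = 37: dY/dX = 18·e^37, Y = 18·e^37

Elasticity = (18·e^37) · (37 / (18·e^37)) = 37

Interpretation: for a small percentage change in X, the percentage change in Y is approximately 37.00 times as large.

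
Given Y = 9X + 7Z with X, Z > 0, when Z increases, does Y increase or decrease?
Y increases

Taking the partial derivative:
∂Y/∂Z = 7

∂Y/∂Z = 7 > 0 (assuming positive values)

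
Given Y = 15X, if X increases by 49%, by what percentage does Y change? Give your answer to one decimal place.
49.0%

For Y = 15X:
If X → X(1 + 0.49)
Then Y → Y · (1 + 0.49)^1
     = Y · 1.4900

Percentage change = ((1 + 0.49)^1 − 1) × 100% = 49.0%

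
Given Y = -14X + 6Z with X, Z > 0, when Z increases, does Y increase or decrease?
Y increases

Taking the partial derivative:
∂Y/∂Z = 6

∂Y/∂Z = 6 > 0 (assuming positive values)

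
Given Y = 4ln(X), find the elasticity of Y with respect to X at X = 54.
Elasticity = 1/ln(54) ≈ 0.2507

Elasticity = (dY/dX) · (X/Y)

dY/dX = 4/X
At X = 54: dY/dX = 2/27, Y = 4·ln(54)

Elasticity = (2/27) · (54 / (4·ln(54))) = 1/ln(54) ≈ 0.2507

Interpretation: for a small percentage change in X, the percentage change in Y is approximately 0.25 times as large.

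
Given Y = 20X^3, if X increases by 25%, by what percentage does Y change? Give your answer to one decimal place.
95.3%

For Y = 20X^3:
If X → X(1 + 0.25)
Then Y → Y · (1 + 0.25)^3
     ≈ Y · 1.9531

Percentage change = ((1 + 0.25)^3 − 1) × 100% ≈ 95.3%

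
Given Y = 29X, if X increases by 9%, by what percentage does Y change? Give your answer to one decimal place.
9.0%

For Y = 29X:
If X → X(1 + 0.09)
Then Y → Y · (1 + 0.09)^1
     = Y · 1.0900

Percentage change = ((1 + 0.09)^1 − 1) × 100% = 9.0%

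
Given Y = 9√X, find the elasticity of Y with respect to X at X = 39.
Elasticity = 1/2

Elasticity = (dY/dX) · (X/Y)

dY/dX = 9/(2·√X)
At X = 39: dY/dX = 3·√39/26, Y = 9·√39

Elasticity = (3·√39/26) · (39 / (9·√39)) = 1/2

Interpretation: for a small percentage change in X, the percentage change in Y is approximately 0.50 times as large.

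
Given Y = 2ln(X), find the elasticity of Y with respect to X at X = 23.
Elasticity = 1/ln(23) ≈ 0.3189

Elasticity = (dY/dX) · (X/Y)

dY/dX = 2/X
At X = 23: dY/dX = 2/23, Y = 2·ln(23)

Elasticity = (2/23) · (23 / (2·ln(23))) = 1/ln(23) ≈ 0.3189

Interpretation: for a small percentage change in X, the percentage change in Y is approximately 0.32 times as large.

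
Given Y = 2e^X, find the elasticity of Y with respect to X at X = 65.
Elasticity = 65

Elasticity = (dY/dX) · (X/Y)

dY/dX = 2·e^X
At X = 65: dY/dX = 2·e^65, Y = 2·e^65

Elasticity = (2·e^65) · (65 / (2·e^65)) = 65

Interpretation: for a small percentage change in X, the percentage change in Y is approximately 65.00 times as large.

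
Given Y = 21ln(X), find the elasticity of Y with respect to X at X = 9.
Elasticity = 1/ln(9) ≈ 0.4551

Elasticity = (dY/dX) · (X/Y)

dY/dX = 21/X
At X = 9: dY/dX = 7/3, Y = 21·ln(9)

Elasticity = (7/3) · (9 / (21·ln(9))) = 1/ln(9) ≈ 0.4551

Interpretation: for a small percentage change in X, the percentage change in Y is approximately 0.46 times as large.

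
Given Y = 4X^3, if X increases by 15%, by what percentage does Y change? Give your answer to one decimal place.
52.1%

For Y = 4X^3:
If X → X(1 + 0.15)
Then Y → Y · (1 + 0.15)^3
     ≈ Y · 1.5209

Percentage change = ((1 + 0.15)^3 − 1) × 100% ≈ 52.1%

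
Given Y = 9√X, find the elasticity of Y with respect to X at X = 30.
Elasticity = 1/2

Elasticity = (dY/dX) · (X/Y)

dY/dX = 9/(2·√X)
At X = 30: dY/dX = 3·√30/20, Y = 9·√30

Elasticity = (3·√30/20) · (30 / (9·√30)) = 1/2

Interpretation: for a small percentage change in X, the percentage change in Y is approximately 0.50 times as large.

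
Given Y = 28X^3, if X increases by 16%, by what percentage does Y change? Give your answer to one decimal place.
56.1%

For Y = 28X^3:
If X → X(1 + 0.16)
Then Y → Y · (1 + 0.16)^3
     ≈ Y · 1.5609

Percentage change = ((1 + 0.16)^3 − 1) × 100% ≈ 56.1%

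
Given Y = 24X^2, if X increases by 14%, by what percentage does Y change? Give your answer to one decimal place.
30.0%

For Y = 24X^2:
If X → X(1 + 0.14)
Then Y → Y · (1 + 0.14)^2
     = Y · 1.2996

Percentage change = ((1 + 0.14)^2 − 1) × 100% ≈ 30.0%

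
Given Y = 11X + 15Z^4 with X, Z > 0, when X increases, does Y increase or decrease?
Y increases

Taking the partial derivative:
∂Y/∂X = 11

∂Y/∂X = 11 > 0 (assuming positive values)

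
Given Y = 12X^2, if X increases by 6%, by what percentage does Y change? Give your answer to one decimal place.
12.4%

For Y = 12X^2:
If X → X(1 + 0.06)
Then Y → Y · (1 + 0.06)^2
     = Y · 1.1236

Percentage change = ((1 + 0.06)^2 − 1) × 100% ≈ 12.4%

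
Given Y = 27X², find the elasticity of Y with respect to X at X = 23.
Elasticity = 2

Elasticity = (dY/dX) · (X/Y)

dY/dX = 54·X
At X = 23: dY/dX = 1242, Y = 14283

Elasticity = 1242 · (23 / 14283) = 2

Interpretation: for a small percentage change in X, the percentage change in Y is approximately 2.00 times as large.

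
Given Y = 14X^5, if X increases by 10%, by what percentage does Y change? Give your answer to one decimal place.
61.1%

For Y = 14X^5:
If X → X(1 + 0.1)
Then Y → Y · (1 + 0.1)^5
     ≈ Y · 1.6105

Percentage change = ((1 + 0.1)^5 − 1) × 100% ≈ 61.1%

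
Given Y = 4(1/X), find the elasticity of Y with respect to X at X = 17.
Elasticity = -1

Elasticity = (dY/dX) · (X/Y)

dY/dX = -4/X²
At X = 17: dY/dX = -4/289, Y = 4/17

Elasticity = (-4/289) · (17 / (4/17)) = -1

Interpretation: for a small percentage change in X, the percentage change in Y is approximately -1.00 times as large.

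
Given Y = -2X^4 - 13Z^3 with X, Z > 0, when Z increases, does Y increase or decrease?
Y decreases

Taking the partial derivative:
∂Y/∂Z = -39Z^2

∂Y/∂Z = -39Z^2 < 0 (assuming positive values)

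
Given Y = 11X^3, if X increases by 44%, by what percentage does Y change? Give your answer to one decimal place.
198.6%

For Y = 11X^3:
If X → X(1 + 0.44)
Then Y → Y · (1 + 0.44)^3
     ≈ Y · 2.9860

Percentage change = ((1 + 0.44)^3 − 1) × 100% ≈ 198.6%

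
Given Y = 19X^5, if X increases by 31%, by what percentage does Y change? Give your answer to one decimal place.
285.8%

For Y = 19X^5:
If X → X(1 + 0.31)
Then Y → Y · (1 + 0.31)^5
     ≈ Y · 3.8579

Percentage change = ((1 + 0.31)^5 − 1) × 100% ≈ 285.8%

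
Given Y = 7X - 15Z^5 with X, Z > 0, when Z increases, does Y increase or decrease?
Y decreases

Taking the partial derivative:
∂Y/∂Z = -75Z^4

∂Y/∂Z = -75Z^4 < 0 (assuming positive values)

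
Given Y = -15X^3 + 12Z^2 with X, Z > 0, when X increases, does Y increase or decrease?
Y decreases

Taking the partial derivative:
∂Y/∂X = -45X^2

∂Y/∂X = -45X^2 < 0 (assuming positive values)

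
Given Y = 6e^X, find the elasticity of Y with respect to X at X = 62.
Elasticity = 62

Elasticity = (dY/dX) · (X/Y)

dY/dX = 6·e^X
At X = 62: dY/dX = 6·e^62, Y = 6·e^62

Elasticity = (6·e^62) · (62 / (6·e^62)) = 62

Interpretation: for a small percentage change in X, the percentage change in Y is approximately 62.00 times as large.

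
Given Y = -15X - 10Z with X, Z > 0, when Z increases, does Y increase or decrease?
Y decreases

Taking the partial derivative:
∂Y/∂Z = -10

∂Y/∂Z = -10 < 0 (assuming positive values)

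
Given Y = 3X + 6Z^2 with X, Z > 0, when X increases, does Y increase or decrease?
Y increases

Taking the partial derivative:
∂Y/∂X = 3

∂Y/∂X = 3 > 0 (assuming positive values)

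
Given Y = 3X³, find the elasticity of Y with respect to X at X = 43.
Elasticity = 3

Elasticity = (dY/dX) · (X/Y)

dY/dX = 9·X²
At X = 43: dY/dX = 16641, Y = 238521

Elasticity = 16641 · (43 / 238521) = 3

Interpretation: for a small percentage change in X, the percentage change in Y is approximately 3.00 times as large.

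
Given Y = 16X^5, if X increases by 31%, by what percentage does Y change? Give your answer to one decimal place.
285.8%

For Y = 16X^5:
If X → X(1 + 0.31)
Then Y → Y · (1 + 0.31)^5
     ≈ Y · 3.8579

Percentage change = ((1 + 0.31)^5 − 1) × 100% ≈ 285.8%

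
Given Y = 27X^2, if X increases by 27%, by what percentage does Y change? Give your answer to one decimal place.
61.3%

For Y = 27X^2:
If X → X(1 + 0.27)
Then Y → Y · (1 + 0.27)^2
     = Y · 1.6129

Percentage change = ((1 + 0.27)^2 − 1) × 100% ≈ 61.3%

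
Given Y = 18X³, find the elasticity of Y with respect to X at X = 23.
Elasticity = 3

Elasticity = (dY/dX) · (X/Y)

dY/dX = 54·X²
At X = 23: dY/dX = 28566, Y = 219006

Elasticity = 28566 · (23 / 219006) = 3

Interpretation: for a small percentage change in X, the percentage change in Y is approximately 3.00 times as large.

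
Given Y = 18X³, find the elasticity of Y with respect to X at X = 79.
Elasticity = 3

Elasticity = (dY/dX) · (X/Y)

dY/dX = 54·X²
At X = 79: dY/dX = 337014, Y = 8874702

Elasticity = 337014 · (79 / 8874702) = 3

Interpretation: for a small percentage change in X, the percentage change in Y is approximately 3.00 times as large.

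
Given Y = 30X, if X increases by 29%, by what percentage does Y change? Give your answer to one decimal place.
29.0%

For Y = 30X:
If X → X(1 + 0.29)
Then Y → Y · (1 + 0.29)^1
     = Y · 1.2900

Percentage change = ((1 + 0.29)^1 − 1) × 100% = 29.0%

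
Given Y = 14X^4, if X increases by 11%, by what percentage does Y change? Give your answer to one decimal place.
51.8%

For Y = 14X^4:
If X → X(1 + 0.11)
Then Y → Y · (1 + 0.11)^4
     ≈ Y · 1.5181

Percentage change = ((1 + 0.11)^4 − 1) × 100% ≈ 51.8%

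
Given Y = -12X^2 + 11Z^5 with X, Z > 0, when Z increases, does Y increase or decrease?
Y increases

Taking the partial derivative:
∂Y/∂Z = 55Z^4

∂Y/∂Z = 55Z^4 > 0 (assuming positive values)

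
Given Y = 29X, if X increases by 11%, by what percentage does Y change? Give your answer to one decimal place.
11.0%

For Y = 29X:
If X → X(1 + 0.11)
Then Y → Y · (1 + 0.11)^1
     = Y · 1.1100

Percentage change = ((1 + 0.11)^1 − 1) × 100% = 11.0%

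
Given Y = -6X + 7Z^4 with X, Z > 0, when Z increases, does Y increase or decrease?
Y increases

Taking the partial derivative:
∂Y/∂Z = 28Z^3

∂Y/∂Z = 28Z^3 > 0 (assuming positive values)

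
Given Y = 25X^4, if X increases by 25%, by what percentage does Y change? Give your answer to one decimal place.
144.1%

For Y = 25X^4:
If X → X(1 + 0.25)
Then Y → Y · (1 + 0.25)^4
     ≈ Y · 2.4414

Percentage change = ((1 + 0.25)^4 − 1) × 100% ≈ 144.1%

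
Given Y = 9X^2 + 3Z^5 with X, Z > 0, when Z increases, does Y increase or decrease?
Y increases

Taking the partial derivative:
∂Y/∂Z = 15Z^4

∂Y/∂Z = 15Z^4 > 0 (assuming positive values)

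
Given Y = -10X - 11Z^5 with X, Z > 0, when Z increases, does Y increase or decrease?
Y decreases

Taking the partial derivative:
∂Y/∂Z = -55Z^4

∂Y/∂Z = -55Z^4 < 0 (assuming positive values)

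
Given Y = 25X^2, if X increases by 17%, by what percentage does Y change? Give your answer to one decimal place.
36.9%

For Y = 25X^2:
If X → X(1 + 0.17)
Then Y → Y · (1 + 0.17)^2
     = Y · 1.3689

Percentage change = ((1 + 0.17)^2 − 1) × 100% ≈ 36.9%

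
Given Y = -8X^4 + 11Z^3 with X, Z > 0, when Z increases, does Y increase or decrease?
Y increases

Taking the partial derivative:
∂Y/∂Z = 33Z^2

∂Y/∂Z = 33Z^2 > 0 (assuming positive values)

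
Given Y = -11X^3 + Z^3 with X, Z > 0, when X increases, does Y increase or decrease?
Y decreases

Taking the partial derivative:
∂Y/∂X = -33X^2

∂Y/∂X = -33X^2 < 0 (assuming positive values)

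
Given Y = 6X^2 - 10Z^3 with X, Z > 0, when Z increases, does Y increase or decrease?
Y decreases

Taking the partial derivative:
∂Y/∂Z = -30Z^2

∂Y/∂Z = -30Z^2 < 0 (assuming positive values)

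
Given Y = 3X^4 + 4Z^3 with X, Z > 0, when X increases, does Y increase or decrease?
Y increases

Taking the partial derivative:
∂Y/∂X = 12X^3

∂Y/∂X = 12X^3 > 0 (assuming positive values)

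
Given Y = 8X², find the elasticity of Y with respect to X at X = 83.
Elasticity = 2

Elasticity = (dY/dX) · (X/Y)

dY/dX = 16·X
At X = 83: dY/dX = 1328, Y = 55112

Elasticity = 1328 · (83 / 55112) = 2

Interpretation: for a small percentage change in X, the percentage change in Y is approximately 2.00 times as large.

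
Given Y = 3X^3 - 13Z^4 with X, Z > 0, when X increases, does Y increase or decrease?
Y increases

Taking the partial derivative:
∂Y/∂X = 9X^2

∂Y/∂X = 9X^2 > 0 (assuming positive values)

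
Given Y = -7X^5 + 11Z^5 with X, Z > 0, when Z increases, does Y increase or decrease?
Y increases

Taking the partial derivative:
∂Y/∂Z = 55Z^4

∂Y/∂Z = 55Z^4 > 0 (assuming positive values)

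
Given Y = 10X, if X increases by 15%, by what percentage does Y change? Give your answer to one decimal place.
15.0%

For Y = 10X:
If X → X(1 + 0.15)
Then Y → Y · (1 + 0.15)^1
     = Y · 1.1500

Percentage change = ((1 + 0.15)^1 − 1) × 100% = 15.0%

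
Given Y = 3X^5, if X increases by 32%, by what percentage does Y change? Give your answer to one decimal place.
300.7%

For Y = 3X^5:
If X → X(1 + 0.32)
Then Y → Y · (1 + 0.32)^5
     ≈ Y · 4.0075

Percentage change = ((1 + 0.32)^5 − 1) × 100% ≈ 300.7%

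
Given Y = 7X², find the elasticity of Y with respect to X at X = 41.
Elasticity = 2

Elasticity = (dY/dX) · (X/Y)

dY/dX = 14·X
At X = 41: dY/dX = 574, Y = 11767

Elasticity = 574 · (41 / 11767) = 2

Interpretation: for a small percentage change in X, the percentage change in Y is approximately 2.00 times as large.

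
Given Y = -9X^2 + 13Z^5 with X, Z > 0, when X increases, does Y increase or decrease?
Y decreases

Taking the partial derivative:
∂Y/∂X = -18X

∂Y/∂X = -18X < 0 (assuming positive values)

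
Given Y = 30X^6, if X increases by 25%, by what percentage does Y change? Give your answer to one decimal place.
281.5%

For Y = 30X^6:
If X → X(1 + 0.25)
Then Y → Y · (1 + 0.25)^6
     ≈ Y · 3.8147

Percentage change = ((1 + 0.25)^6 − 1) × 100% ≈ 281.5%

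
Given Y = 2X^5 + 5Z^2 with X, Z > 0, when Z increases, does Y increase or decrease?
Y increases

Taking the partial derivative:
∂Y/∂Z = 10Z

∂Y/∂Z = 10Z > 0 (assuming positive values)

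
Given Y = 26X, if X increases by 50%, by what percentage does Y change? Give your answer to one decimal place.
50.0%

For Y = 26X:
If X → X(1 + 0.5)
Then Y → Y · (1 + 0.5)^1
     = Y · 1.5000

Percentage change = ((1 + 0.5)^1 − 1) × 100% = 50.0%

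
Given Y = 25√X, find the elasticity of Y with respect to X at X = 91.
Elasticity = 1/2

Elasticity = (dY/dX) · (X/Y)

dY/dX = 25/(2·√X)
At X = 91: dY/dX = 25·√91/182, Y = 25·√91

Elasticity = (25·√91/182) · (91 / (25·√91)) = 1/2

Interpretation: for a small percentage change in X, the percentage change in Y is approximately 0.50 times as large.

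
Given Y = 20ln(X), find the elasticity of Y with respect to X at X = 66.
Elasticity = 1/ln(66) ≈ 0.2387

Elasticity = (dY/dX) · (X/Y)

dY/dX = 20/X
At X = 66: dY/dX = 10/33, Y = 20·ln(66)

Elasticity = (10/33) · (66 / (20·ln(66))) = 1/ln(66) ≈ 0.2387

Interpretation: for a small percentage change in X, the percentage change in Y is approximately 0.24 times as large.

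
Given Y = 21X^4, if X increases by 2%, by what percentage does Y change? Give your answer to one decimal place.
8.2%

For Y = 21X^4:
If X → X(1 + 0.02)
Then Y → Y · (1 + 0.02)^4
     ≈ Y · 1.0824

Percentage change = ((1 + 0.02)^4 − 1) × 100% ≈ 8.2%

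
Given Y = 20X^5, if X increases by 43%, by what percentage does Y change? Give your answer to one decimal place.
498.0%

For Y = 20X^5:
If X → X(1 + 0.43)
Then Y → Y · (1 + 0.43)^5
     ≈ Y · 5.9797

Percentage change = ((1 + 0.43)^5 − 1) × 100% ≈ 498.0%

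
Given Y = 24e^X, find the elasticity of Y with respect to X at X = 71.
Elasticity = 71

Elasticity = (dY/dX) · (X/Y)

dY/dX = 24·e^X
At X = 71: dY/dX = 24·e^71, Y = 24·e^71

Elasticity = (24·e^71) · (71 / (24·e^71)) = 71

Interpretation: for a small percentage change in X, the percentage change in Y is approximately 71.00 times as large.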